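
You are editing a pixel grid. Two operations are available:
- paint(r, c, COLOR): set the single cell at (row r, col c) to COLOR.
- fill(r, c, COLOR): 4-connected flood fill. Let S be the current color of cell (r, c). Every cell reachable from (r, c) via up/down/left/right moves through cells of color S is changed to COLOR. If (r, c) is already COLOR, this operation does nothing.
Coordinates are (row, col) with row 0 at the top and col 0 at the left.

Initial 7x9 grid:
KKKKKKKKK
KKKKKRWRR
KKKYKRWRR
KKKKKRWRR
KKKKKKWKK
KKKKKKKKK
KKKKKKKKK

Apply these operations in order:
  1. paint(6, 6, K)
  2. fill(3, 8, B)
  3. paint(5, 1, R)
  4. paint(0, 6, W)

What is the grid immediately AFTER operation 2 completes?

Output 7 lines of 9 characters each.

Answer: KKKKKKKKK
KKKKKRWBB
KKKYKRWBB
KKKKKRWBB
KKKKKKWKK
KKKKKKKKK
KKKKKKKKK

Derivation:
After op 1 paint(6,6,K):
KKKKKKKKK
KKKKKRWRR
KKKYKRWRR
KKKKKRWRR
KKKKKKWKK
KKKKKKKKK
KKKKKKKKK
After op 2 fill(3,8,B) [6 cells changed]:
KKKKKKKKK
KKKKKRWBB
KKKYKRWBB
KKKKKRWBB
KKKKKKWKK
KKKKKKKKK
KKKKKKKKK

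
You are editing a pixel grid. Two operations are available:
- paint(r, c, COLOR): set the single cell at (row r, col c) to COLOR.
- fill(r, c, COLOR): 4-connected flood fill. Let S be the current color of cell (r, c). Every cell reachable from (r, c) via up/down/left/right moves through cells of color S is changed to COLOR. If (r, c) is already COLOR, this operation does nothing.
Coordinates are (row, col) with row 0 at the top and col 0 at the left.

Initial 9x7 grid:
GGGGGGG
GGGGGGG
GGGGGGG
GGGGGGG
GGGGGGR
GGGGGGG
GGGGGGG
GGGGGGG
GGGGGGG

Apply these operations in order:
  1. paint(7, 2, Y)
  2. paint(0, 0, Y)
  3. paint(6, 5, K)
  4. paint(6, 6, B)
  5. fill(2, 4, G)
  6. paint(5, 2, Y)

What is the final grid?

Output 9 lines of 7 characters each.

After op 1 paint(7,2,Y):
GGGGGGG
GGGGGGG
GGGGGGG
GGGGGGG
GGGGGGR
GGGGGGG
GGGGGGG
GGYGGGG
GGGGGGG
After op 2 paint(0,0,Y):
YGGGGGG
GGGGGGG
GGGGGGG
GGGGGGG
GGGGGGR
GGGGGGG
GGGGGGG
GGYGGGG
GGGGGGG
After op 3 paint(6,5,K):
YGGGGGG
GGGGGGG
GGGGGGG
GGGGGGG
GGGGGGR
GGGGGGG
GGGGGKG
GGYGGGG
GGGGGGG
After op 4 paint(6,6,B):
YGGGGGG
GGGGGGG
GGGGGGG
GGGGGGG
GGGGGGR
GGGGGGG
GGGGGKB
GGYGGGG
GGGGGGG
After op 5 fill(2,4,G) [0 cells changed]:
YGGGGGG
GGGGGGG
GGGGGGG
GGGGGGG
GGGGGGR
GGGGGGG
GGGGGKB
GGYGGGG
GGGGGGG
After op 6 paint(5,2,Y):
YGGGGGG
GGGGGGG
GGGGGGG
GGGGGGG
GGGGGGR
GGYGGGG
GGGGGKB
GGYGGGG
GGGGGGG

Answer: YGGGGGG
GGGGGGG
GGGGGGG
GGGGGGG
GGGGGGR
GGYGGGG
GGGGGKB
GGYGGGG
GGGGGGG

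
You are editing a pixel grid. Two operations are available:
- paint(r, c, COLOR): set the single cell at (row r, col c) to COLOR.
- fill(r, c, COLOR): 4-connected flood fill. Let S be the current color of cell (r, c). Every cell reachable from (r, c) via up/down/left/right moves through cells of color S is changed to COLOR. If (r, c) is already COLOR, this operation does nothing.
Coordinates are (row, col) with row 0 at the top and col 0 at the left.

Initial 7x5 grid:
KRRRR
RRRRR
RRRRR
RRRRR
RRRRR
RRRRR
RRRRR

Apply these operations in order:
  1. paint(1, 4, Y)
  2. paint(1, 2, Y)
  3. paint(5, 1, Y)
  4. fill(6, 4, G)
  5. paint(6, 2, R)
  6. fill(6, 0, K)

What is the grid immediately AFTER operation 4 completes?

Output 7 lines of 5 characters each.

Answer: KGGGG
GGYGY
GGGGG
GGGGG
GGGGG
GYGGG
GGGGG

Derivation:
After op 1 paint(1,4,Y):
KRRRR
RRRRY
RRRRR
RRRRR
RRRRR
RRRRR
RRRRR
After op 2 paint(1,2,Y):
KRRRR
RRYRY
RRRRR
RRRRR
RRRRR
RRRRR
RRRRR
After op 3 paint(5,1,Y):
KRRRR
RRYRY
RRRRR
RRRRR
RRRRR
RYRRR
RRRRR
After op 4 fill(6,4,G) [31 cells changed]:
KGGGG
GGYGY
GGGGG
GGGGG
GGGGG
GYGGG
GGGGG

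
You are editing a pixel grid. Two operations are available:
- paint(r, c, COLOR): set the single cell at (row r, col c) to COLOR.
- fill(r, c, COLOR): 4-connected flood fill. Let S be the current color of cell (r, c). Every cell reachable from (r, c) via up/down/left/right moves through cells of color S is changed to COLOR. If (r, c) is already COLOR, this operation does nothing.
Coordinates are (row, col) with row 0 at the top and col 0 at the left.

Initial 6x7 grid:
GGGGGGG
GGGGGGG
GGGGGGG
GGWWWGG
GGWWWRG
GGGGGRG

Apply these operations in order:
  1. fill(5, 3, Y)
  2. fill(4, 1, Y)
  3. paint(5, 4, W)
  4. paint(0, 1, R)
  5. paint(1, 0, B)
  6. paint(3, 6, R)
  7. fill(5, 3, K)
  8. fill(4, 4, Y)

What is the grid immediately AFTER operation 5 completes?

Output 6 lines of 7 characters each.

After op 1 fill(5,3,Y) [34 cells changed]:
YYYYYYY
YYYYYYY
YYYYYYY
YYWWWYY
YYWWWRY
YYYYYRY
After op 2 fill(4,1,Y) [0 cells changed]:
YYYYYYY
YYYYYYY
YYYYYYY
YYWWWYY
YYWWWRY
YYYYYRY
After op 3 paint(5,4,W):
YYYYYYY
YYYYYYY
YYYYYYY
YYWWWYY
YYWWWRY
YYYYWRY
After op 4 paint(0,1,R):
YRYYYYY
YYYYYYY
YYYYYYY
YYWWWYY
YYWWWRY
YYYYWRY
After op 5 paint(1,0,B):
YRYYYYY
BYYYYYY
YYYYYYY
YYWWWYY
YYWWWRY
YYYYWRY

Answer: YRYYYYY
BYYYYYY
YYYYYYY
YYWWWYY
YYWWWRY
YYYYWRY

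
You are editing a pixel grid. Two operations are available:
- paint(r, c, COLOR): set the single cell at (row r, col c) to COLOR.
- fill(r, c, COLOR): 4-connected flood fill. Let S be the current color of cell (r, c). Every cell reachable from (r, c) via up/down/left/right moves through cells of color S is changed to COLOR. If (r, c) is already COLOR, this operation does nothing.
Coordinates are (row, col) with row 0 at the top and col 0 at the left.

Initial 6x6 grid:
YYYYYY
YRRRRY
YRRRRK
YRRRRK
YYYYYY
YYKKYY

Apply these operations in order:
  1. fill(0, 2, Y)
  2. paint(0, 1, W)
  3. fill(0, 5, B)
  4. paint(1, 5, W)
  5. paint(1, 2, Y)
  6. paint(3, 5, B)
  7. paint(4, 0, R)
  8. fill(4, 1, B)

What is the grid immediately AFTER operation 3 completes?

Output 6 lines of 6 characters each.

After op 1 fill(0,2,Y) [0 cells changed]:
YYYYYY
YRRRRY
YRRRRK
YRRRRK
YYYYYY
YYKKYY
After op 2 paint(0,1,W):
YWYYYY
YRRRRY
YRRRRK
YRRRRK
YYYYYY
YYKKYY
After op 3 fill(0,5,B) [5 cells changed]:
YWBBBB
YRRRRB
YRRRRK
YRRRRK
YYYYYY
YYKKYY

Answer: YWBBBB
YRRRRB
YRRRRK
YRRRRK
YYYYYY
YYKKYY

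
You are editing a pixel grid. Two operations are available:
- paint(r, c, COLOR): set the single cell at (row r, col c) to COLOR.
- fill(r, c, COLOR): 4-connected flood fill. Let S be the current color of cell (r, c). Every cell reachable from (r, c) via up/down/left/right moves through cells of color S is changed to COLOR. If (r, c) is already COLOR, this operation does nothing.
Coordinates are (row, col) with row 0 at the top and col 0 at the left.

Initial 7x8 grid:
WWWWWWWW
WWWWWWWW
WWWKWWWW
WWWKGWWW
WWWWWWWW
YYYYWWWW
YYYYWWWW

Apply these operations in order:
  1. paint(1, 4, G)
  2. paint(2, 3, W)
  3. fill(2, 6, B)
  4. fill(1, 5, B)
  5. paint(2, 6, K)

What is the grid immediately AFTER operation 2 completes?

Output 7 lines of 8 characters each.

Answer: WWWWWWWW
WWWWGWWW
WWWWWWWW
WWWKGWWW
WWWWWWWW
YYYYWWWW
YYYYWWWW

Derivation:
After op 1 paint(1,4,G):
WWWWWWWW
WWWWGWWW
WWWKWWWW
WWWKGWWW
WWWWWWWW
YYYYWWWW
YYYYWWWW
After op 2 paint(2,3,W):
WWWWWWWW
WWWWGWWW
WWWWWWWW
WWWKGWWW
WWWWWWWW
YYYYWWWW
YYYYWWWW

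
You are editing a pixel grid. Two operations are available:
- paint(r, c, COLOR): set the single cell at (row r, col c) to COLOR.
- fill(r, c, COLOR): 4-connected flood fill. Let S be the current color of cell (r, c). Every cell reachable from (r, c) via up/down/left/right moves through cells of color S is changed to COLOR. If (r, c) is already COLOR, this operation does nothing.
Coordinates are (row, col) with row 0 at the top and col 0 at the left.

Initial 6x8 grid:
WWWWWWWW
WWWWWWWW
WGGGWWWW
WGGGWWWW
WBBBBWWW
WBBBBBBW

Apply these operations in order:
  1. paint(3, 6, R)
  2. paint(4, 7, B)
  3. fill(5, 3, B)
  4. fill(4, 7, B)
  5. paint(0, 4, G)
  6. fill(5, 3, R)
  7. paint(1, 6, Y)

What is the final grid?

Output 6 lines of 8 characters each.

After op 1 paint(3,6,R):
WWWWWWWW
WWWWWWWW
WGGGWWWW
WGGGWWRW
WBBBBWWW
WBBBBBBW
After op 2 paint(4,7,B):
WWWWWWWW
WWWWWWWW
WGGGWWWW
WGGGWWRW
WBBBBWWB
WBBBBBBW
After op 3 fill(5,3,B) [0 cells changed]:
WWWWWWWW
WWWWWWWW
WGGGWWWW
WGGGWWRW
WBBBBWWB
WBBBBBBW
After op 4 fill(4,7,B) [0 cells changed]:
WWWWWWWW
WWWWWWWW
WGGGWWWW
WGGGWWRW
WBBBBWWB
WBBBBBBW
After op 5 paint(0,4,G):
WWWWGWWW
WWWWWWWW
WGGGWWWW
WGGGWWRW
WBBBBWWB
WBBBBBBW
After op 6 fill(5,3,R) [10 cells changed]:
WWWWGWWW
WWWWWWWW
WGGGWWWW
WGGGWWRW
WRRRRWWB
WRRRRRRW
After op 7 paint(1,6,Y):
WWWWGWWW
WWWWWWYW
WGGGWWWW
WGGGWWRW
WRRRRWWB
WRRRRRRW

Answer: WWWWGWWW
WWWWWWYW
WGGGWWWW
WGGGWWRW
WRRRRWWB
WRRRRRRW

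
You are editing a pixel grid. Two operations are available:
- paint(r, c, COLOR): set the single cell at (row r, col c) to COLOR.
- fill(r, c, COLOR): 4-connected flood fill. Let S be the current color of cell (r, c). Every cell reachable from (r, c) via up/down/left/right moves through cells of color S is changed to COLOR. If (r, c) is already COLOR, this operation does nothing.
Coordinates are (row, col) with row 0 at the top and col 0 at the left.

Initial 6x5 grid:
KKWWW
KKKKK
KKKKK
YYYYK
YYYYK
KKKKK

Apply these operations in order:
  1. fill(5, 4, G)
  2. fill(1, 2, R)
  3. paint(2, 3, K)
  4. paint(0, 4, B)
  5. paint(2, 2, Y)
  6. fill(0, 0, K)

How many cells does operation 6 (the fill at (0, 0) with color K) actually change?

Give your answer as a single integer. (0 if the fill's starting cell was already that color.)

Answer: 17

Derivation:
After op 1 fill(5,4,G) [19 cells changed]:
GGWWW
GGGGG
GGGGG
YYYYG
YYYYG
GGGGG
After op 2 fill(1,2,R) [19 cells changed]:
RRWWW
RRRRR
RRRRR
YYYYR
YYYYR
RRRRR
After op 3 paint(2,3,K):
RRWWW
RRRRR
RRRKR
YYYYR
YYYYR
RRRRR
After op 4 paint(0,4,B):
RRWWB
RRRRR
RRRKR
YYYYR
YYYYR
RRRRR
After op 5 paint(2,2,Y):
RRWWB
RRRRR
RRYKR
YYYYR
YYYYR
RRRRR
After op 6 fill(0,0,K) [17 cells changed]:
KKWWB
KKKKK
KKYKK
YYYYK
YYYYK
KKKKK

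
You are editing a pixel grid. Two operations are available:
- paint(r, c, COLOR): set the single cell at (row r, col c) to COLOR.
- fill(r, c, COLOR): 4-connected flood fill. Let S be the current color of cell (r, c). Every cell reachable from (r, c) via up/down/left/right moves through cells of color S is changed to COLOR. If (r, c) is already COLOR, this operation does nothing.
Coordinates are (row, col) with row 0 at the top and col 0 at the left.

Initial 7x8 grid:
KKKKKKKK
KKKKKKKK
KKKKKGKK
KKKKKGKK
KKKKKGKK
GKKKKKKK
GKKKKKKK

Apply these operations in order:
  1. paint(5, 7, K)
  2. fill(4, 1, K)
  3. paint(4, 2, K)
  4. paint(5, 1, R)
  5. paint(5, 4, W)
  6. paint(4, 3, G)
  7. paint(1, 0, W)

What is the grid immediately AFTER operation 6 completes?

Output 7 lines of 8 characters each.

After op 1 paint(5,7,K):
KKKKKKKK
KKKKKKKK
KKKKKGKK
KKKKKGKK
KKKKKGKK
GKKKKKKK
GKKKKKKK
After op 2 fill(4,1,K) [0 cells changed]:
KKKKKKKK
KKKKKKKK
KKKKKGKK
KKKKKGKK
KKKKKGKK
GKKKKKKK
GKKKKKKK
After op 3 paint(4,2,K):
KKKKKKKK
KKKKKKKK
KKKKKGKK
KKKKKGKK
KKKKKGKK
GKKKKKKK
GKKKKKKK
After op 4 paint(5,1,R):
KKKKKKKK
KKKKKKKK
KKKKKGKK
KKKKKGKK
KKKKKGKK
GRKKKKKK
GKKKKKKK
After op 5 paint(5,4,W):
KKKKKKKK
KKKKKKKK
KKKKKGKK
KKKKKGKK
KKKKKGKK
GRKKWKKK
GKKKKKKK
After op 6 paint(4,3,G):
KKKKKKKK
KKKKKKKK
KKKKKGKK
KKKKKGKK
KKKGKGKK
GRKKWKKK
GKKKKKKK

Answer: KKKKKKKK
KKKKKKKK
KKKKKGKK
KKKKKGKK
KKKGKGKK
GRKKWKKK
GKKKKKKK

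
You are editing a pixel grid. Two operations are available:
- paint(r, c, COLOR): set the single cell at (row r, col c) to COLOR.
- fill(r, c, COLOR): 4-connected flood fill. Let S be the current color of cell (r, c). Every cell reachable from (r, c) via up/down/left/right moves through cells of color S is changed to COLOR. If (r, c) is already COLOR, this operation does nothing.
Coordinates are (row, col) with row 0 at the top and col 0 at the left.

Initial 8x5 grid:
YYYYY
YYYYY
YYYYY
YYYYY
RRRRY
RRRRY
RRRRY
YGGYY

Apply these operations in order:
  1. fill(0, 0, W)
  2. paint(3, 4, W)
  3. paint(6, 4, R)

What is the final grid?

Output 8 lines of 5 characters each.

Answer: WWWWW
WWWWW
WWWWW
WWWWW
RRRRW
RRRRW
RRRRR
YGGWW

Derivation:
After op 1 fill(0,0,W) [25 cells changed]:
WWWWW
WWWWW
WWWWW
WWWWW
RRRRW
RRRRW
RRRRW
YGGWW
After op 2 paint(3,4,W):
WWWWW
WWWWW
WWWWW
WWWWW
RRRRW
RRRRW
RRRRW
YGGWW
After op 3 paint(6,4,R):
WWWWW
WWWWW
WWWWW
WWWWW
RRRRW
RRRRW
RRRRR
YGGWW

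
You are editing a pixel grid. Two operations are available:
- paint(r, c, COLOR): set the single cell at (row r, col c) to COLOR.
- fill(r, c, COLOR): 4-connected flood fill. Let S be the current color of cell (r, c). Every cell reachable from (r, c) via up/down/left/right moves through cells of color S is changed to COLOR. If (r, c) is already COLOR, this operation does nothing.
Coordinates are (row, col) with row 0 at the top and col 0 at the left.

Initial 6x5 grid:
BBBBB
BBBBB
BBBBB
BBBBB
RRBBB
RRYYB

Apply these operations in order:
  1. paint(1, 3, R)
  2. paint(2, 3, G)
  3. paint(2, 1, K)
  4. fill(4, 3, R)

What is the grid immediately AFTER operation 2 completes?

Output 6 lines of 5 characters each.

Answer: BBBBB
BBBRB
BBBGB
BBBBB
RRBBB
RRYYB

Derivation:
After op 1 paint(1,3,R):
BBBBB
BBBRB
BBBBB
BBBBB
RRBBB
RRYYB
After op 2 paint(2,3,G):
BBBBB
BBBRB
BBBGB
BBBBB
RRBBB
RRYYB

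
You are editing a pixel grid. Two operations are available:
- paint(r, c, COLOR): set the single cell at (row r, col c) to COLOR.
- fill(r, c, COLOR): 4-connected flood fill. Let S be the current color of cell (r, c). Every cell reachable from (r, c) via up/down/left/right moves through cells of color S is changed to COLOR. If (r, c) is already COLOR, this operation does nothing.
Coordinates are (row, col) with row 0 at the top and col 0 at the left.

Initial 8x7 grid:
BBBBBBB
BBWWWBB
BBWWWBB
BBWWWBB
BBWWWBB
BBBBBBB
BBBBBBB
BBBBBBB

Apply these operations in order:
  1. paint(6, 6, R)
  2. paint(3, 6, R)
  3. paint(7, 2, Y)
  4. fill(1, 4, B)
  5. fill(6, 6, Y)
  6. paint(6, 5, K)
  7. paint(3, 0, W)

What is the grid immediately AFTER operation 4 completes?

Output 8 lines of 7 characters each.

After op 1 paint(6,6,R):
BBBBBBB
BBWWWBB
BBWWWBB
BBWWWBB
BBWWWBB
BBBBBBB
BBBBBBR
BBBBBBB
After op 2 paint(3,6,R):
BBBBBBB
BBWWWBB
BBWWWBB
BBWWWBR
BBWWWBB
BBBBBBB
BBBBBBR
BBBBBBB
After op 3 paint(7,2,Y):
BBBBBBB
BBWWWBB
BBWWWBB
BBWWWBR
BBWWWBB
BBBBBBB
BBBBBBR
BBYBBBB
After op 4 fill(1,4,B) [12 cells changed]:
BBBBBBB
BBBBBBB
BBBBBBB
BBBBBBR
BBBBBBB
BBBBBBB
BBBBBBR
BBYBBBB

Answer: BBBBBBB
BBBBBBB
BBBBBBB
BBBBBBR
BBBBBBB
BBBBBBB
BBBBBBR
BBYBBBB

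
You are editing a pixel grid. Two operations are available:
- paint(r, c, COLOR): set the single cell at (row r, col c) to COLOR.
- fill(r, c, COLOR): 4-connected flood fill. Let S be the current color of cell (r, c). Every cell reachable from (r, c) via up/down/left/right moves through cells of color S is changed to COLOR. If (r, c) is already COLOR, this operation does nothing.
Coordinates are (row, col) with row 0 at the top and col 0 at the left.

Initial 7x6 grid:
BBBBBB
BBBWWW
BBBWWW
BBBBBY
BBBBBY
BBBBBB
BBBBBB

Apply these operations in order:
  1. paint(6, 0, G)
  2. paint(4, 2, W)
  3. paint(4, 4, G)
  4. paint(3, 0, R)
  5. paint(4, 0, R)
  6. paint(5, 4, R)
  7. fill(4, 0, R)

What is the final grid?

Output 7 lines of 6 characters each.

Answer: BBBBBB
BBBWWW
BBBWWW
RBBBBY
RBWBGY
BBBBRB
GBBBBB

Derivation:
After op 1 paint(6,0,G):
BBBBBB
BBBWWW
BBBWWW
BBBBBY
BBBBBY
BBBBBB
GBBBBB
After op 2 paint(4,2,W):
BBBBBB
BBBWWW
BBBWWW
BBBBBY
BBWBBY
BBBBBB
GBBBBB
After op 3 paint(4,4,G):
BBBBBB
BBBWWW
BBBWWW
BBBBBY
BBWBGY
BBBBBB
GBBBBB
After op 4 paint(3,0,R):
BBBBBB
BBBWWW
BBBWWW
RBBBBY
BBWBGY
BBBBBB
GBBBBB
After op 5 paint(4,0,R):
BBBBBB
BBBWWW
BBBWWW
RBBBBY
RBWBGY
BBBBBB
GBBBBB
After op 6 paint(5,4,R):
BBBBBB
BBBWWW
BBBWWW
RBBBBY
RBWBGY
BBBBRB
GBBBBB
After op 7 fill(4,0,R) [0 cells changed]:
BBBBBB
BBBWWW
BBBWWW
RBBBBY
RBWBGY
BBBBRB
GBBBBB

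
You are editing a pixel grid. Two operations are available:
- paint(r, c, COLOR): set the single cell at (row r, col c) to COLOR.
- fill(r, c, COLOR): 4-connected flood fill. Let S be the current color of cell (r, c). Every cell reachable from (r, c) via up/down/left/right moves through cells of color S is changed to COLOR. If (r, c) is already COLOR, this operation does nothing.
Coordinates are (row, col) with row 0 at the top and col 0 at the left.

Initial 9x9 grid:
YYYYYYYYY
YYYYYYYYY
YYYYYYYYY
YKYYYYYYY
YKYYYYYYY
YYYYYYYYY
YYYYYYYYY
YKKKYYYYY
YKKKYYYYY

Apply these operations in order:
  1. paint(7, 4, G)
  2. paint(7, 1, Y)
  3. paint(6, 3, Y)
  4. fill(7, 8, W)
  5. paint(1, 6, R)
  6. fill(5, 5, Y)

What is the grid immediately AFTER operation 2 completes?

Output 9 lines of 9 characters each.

After op 1 paint(7,4,G):
YYYYYYYYY
YYYYYYYYY
YYYYYYYYY
YKYYYYYYY
YKYYYYYYY
YYYYYYYYY
YYYYYYYYY
YKKKGYYYY
YKKKYYYYY
After op 2 paint(7,1,Y):
YYYYYYYYY
YYYYYYYYY
YYYYYYYYY
YKYYYYYYY
YKYYYYYYY
YYYYYYYYY
YYYYYYYYY
YYKKGYYYY
YKKKYYYYY

Answer: YYYYYYYYY
YYYYYYYYY
YYYYYYYYY
YKYYYYYYY
YKYYYYYYY
YYYYYYYYY
YYYYYYYYY
YYKKGYYYY
YKKKYYYYY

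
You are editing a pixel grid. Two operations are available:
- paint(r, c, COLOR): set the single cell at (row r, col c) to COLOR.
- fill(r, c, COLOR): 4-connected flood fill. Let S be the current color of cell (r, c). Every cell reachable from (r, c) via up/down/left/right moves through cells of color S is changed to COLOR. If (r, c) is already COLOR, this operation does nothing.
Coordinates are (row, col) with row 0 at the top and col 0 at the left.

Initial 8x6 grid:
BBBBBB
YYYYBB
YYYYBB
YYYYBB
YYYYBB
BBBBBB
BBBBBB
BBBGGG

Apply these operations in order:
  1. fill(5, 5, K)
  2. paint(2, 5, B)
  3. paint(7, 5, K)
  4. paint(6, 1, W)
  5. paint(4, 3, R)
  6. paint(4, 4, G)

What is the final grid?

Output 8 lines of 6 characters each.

Answer: KKKKKK
YYYYKK
YYYYKB
YYYYKK
YYYRGK
KKKKKK
KWKKKK
KKKGGK

Derivation:
After op 1 fill(5,5,K) [29 cells changed]:
KKKKKK
YYYYKK
YYYYKK
YYYYKK
YYYYKK
KKKKKK
KKKKKK
KKKGGG
After op 2 paint(2,5,B):
KKKKKK
YYYYKK
YYYYKB
YYYYKK
YYYYKK
KKKKKK
KKKKKK
KKKGGG
After op 3 paint(7,5,K):
KKKKKK
YYYYKK
YYYYKB
YYYYKK
YYYYKK
KKKKKK
KKKKKK
KKKGGK
After op 4 paint(6,1,W):
KKKKKK
YYYYKK
YYYYKB
YYYYKK
YYYYKK
KKKKKK
KWKKKK
KKKGGK
After op 5 paint(4,3,R):
KKKKKK
YYYYKK
YYYYKB
YYYYKK
YYYRKK
KKKKKK
KWKKKK
KKKGGK
After op 6 paint(4,4,G):
KKKKKK
YYYYKK
YYYYKB
YYYYKK
YYYRGK
KKKKKK
KWKKKK
KKKGGK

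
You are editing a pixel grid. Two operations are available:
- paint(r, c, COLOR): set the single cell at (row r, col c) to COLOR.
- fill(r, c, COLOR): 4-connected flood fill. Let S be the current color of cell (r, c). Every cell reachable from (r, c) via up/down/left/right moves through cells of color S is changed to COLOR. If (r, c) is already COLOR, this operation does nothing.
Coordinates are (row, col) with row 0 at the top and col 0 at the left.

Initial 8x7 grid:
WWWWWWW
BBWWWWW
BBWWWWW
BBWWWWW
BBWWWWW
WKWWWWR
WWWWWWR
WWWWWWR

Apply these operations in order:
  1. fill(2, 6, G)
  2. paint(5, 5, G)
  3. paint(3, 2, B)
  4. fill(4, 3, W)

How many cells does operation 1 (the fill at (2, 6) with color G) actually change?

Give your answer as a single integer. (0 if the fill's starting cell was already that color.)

Answer: 44

Derivation:
After op 1 fill(2,6,G) [44 cells changed]:
GGGGGGG
BBGGGGG
BBGGGGG
BBGGGGG
BBGGGGG
GKGGGGR
GGGGGGR
GGGGGGR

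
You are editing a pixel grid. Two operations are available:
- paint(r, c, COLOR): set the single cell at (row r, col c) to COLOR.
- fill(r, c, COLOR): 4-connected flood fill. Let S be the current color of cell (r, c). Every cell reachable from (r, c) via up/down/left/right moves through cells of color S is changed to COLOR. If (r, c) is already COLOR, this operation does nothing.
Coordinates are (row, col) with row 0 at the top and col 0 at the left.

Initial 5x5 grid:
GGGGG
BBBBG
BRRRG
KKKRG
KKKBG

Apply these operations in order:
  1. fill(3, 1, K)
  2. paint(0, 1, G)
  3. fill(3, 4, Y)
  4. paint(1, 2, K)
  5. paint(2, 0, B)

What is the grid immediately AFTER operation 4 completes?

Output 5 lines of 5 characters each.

After op 1 fill(3,1,K) [0 cells changed]:
GGGGG
BBBBG
BRRRG
KKKRG
KKKBG
After op 2 paint(0,1,G):
GGGGG
BBBBG
BRRRG
KKKRG
KKKBG
After op 3 fill(3,4,Y) [9 cells changed]:
YYYYY
BBBBY
BRRRY
KKKRY
KKKBY
After op 4 paint(1,2,K):
YYYYY
BBKBY
BRRRY
KKKRY
KKKBY

Answer: YYYYY
BBKBY
BRRRY
KKKRY
KKKBY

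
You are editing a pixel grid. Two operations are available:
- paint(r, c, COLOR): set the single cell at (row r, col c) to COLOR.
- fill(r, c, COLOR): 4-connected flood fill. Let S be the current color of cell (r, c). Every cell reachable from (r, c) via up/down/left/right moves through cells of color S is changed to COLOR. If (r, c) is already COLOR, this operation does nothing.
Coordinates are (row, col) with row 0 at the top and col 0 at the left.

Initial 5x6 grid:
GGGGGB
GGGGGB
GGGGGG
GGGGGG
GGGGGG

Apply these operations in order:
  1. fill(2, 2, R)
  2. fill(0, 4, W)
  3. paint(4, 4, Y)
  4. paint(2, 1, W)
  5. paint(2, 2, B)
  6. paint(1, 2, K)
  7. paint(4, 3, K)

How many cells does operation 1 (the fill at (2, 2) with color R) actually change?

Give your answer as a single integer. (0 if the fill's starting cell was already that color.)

After op 1 fill(2,2,R) [28 cells changed]:
RRRRRB
RRRRRB
RRRRRR
RRRRRR
RRRRRR

Answer: 28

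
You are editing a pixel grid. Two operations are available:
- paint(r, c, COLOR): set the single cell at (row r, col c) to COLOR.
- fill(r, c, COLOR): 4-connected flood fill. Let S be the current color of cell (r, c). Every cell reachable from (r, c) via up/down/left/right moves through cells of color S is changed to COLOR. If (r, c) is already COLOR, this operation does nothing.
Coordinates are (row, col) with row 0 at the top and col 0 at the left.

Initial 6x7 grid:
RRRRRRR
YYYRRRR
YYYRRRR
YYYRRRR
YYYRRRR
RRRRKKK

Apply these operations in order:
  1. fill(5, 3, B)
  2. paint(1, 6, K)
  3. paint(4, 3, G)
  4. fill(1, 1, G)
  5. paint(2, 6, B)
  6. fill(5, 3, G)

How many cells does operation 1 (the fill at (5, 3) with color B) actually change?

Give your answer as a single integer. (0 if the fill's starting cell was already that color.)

Answer: 27

Derivation:
After op 1 fill(5,3,B) [27 cells changed]:
BBBBBBB
YYYBBBB
YYYBBBB
YYYBBBB
YYYBBBB
BBBBKKK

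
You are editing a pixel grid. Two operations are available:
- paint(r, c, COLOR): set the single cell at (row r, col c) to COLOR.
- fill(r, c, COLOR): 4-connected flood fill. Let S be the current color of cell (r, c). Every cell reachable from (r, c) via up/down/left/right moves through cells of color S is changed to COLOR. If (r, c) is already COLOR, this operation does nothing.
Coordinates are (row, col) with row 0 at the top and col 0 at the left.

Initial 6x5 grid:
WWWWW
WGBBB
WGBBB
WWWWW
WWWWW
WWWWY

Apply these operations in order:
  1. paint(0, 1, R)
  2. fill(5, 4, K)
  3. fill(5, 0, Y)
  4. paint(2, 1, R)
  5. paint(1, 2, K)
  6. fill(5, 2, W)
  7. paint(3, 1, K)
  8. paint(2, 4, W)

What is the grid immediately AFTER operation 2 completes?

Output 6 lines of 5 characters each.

After op 1 paint(0,1,R):
WRWWW
WGBBB
WGBBB
WWWWW
WWWWW
WWWWY
After op 2 fill(5,4,K) [1 cells changed]:
WRWWW
WGBBB
WGBBB
WWWWW
WWWWW
WWWWK

Answer: WRWWW
WGBBB
WGBBB
WWWWW
WWWWW
WWWWK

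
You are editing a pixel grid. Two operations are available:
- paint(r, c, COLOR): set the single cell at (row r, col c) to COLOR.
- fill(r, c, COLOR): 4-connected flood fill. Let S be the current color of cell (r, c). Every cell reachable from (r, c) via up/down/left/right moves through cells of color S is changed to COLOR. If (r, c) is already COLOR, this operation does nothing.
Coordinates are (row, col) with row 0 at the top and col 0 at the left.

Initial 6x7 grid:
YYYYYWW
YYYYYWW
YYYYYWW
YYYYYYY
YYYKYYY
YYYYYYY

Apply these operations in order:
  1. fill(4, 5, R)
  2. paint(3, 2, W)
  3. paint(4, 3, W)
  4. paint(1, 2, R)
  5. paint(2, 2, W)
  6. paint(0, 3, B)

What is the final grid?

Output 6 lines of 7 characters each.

Answer: RRRBRWW
RRRRRWW
RRWRRWW
RRWRRRR
RRRWRRR
RRRRRRR

Derivation:
After op 1 fill(4,5,R) [35 cells changed]:
RRRRRWW
RRRRRWW
RRRRRWW
RRRRRRR
RRRKRRR
RRRRRRR
After op 2 paint(3,2,W):
RRRRRWW
RRRRRWW
RRRRRWW
RRWRRRR
RRRKRRR
RRRRRRR
After op 3 paint(4,3,W):
RRRRRWW
RRRRRWW
RRRRRWW
RRWRRRR
RRRWRRR
RRRRRRR
After op 4 paint(1,2,R):
RRRRRWW
RRRRRWW
RRRRRWW
RRWRRRR
RRRWRRR
RRRRRRR
After op 5 paint(2,2,W):
RRRRRWW
RRRRRWW
RRWRRWW
RRWRRRR
RRRWRRR
RRRRRRR
After op 6 paint(0,3,B):
RRRBRWW
RRRRRWW
RRWRRWW
RRWRRRR
RRRWRRR
RRRRRRR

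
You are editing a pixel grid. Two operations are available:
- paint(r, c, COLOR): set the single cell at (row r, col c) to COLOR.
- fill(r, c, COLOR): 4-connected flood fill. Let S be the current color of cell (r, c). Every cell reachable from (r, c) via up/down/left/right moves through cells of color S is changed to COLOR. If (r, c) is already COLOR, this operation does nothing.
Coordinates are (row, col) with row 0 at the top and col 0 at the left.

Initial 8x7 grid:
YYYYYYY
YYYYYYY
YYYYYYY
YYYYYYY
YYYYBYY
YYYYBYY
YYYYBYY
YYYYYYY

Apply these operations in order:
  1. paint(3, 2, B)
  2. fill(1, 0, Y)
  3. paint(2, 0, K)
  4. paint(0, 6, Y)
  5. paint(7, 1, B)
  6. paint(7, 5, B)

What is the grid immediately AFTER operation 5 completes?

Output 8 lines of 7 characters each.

Answer: YYYYYYY
YYYYYYY
KYYYYYY
YYBYYYY
YYYYBYY
YYYYBYY
YYYYBYY
YBYYYYY

Derivation:
After op 1 paint(3,2,B):
YYYYYYY
YYYYYYY
YYYYYYY
YYBYYYY
YYYYBYY
YYYYBYY
YYYYBYY
YYYYYYY
After op 2 fill(1,0,Y) [0 cells changed]:
YYYYYYY
YYYYYYY
YYYYYYY
YYBYYYY
YYYYBYY
YYYYBYY
YYYYBYY
YYYYYYY
After op 3 paint(2,0,K):
YYYYYYY
YYYYYYY
KYYYYYY
YYBYYYY
YYYYBYY
YYYYBYY
YYYYBYY
YYYYYYY
After op 4 paint(0,6,Y):
YYYYYYY
YYYYYYY
KYYYYYY
YYBYYYY
YYYYBYY
YYYYBYY
YYYYBYY
YYYYYYY
After op 5 paint(7,1,B):
YYYYYYY
YYYYYYY
KYYYYYY
YYBYYYY
YYYYBYY
YYYYBYY
YYYYBYY
YBYYYYY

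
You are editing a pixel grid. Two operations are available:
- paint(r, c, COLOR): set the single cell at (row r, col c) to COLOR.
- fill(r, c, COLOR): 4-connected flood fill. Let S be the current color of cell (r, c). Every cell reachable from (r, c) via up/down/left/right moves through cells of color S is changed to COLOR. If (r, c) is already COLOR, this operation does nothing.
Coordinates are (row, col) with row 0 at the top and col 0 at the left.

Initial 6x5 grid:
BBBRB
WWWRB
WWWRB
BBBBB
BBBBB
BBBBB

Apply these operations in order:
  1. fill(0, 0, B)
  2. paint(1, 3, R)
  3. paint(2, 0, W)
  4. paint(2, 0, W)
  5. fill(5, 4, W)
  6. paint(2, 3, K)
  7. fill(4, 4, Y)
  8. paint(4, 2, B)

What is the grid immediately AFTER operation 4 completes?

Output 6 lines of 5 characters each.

Answer: BBBRB
WWWRB
WWWRB
BBBBB
BBBBB
BBBBB

Derivation:
After op 1 fill(0,0,B) [0 cells changed]:
BBBRB
WWWRB
WWWRB
BBBBB
BBBBB
BBBBB
After op 2 paint(1,3,R):
BBBRB
WWWRB
WWWRB
BBBBB
BBBBB
BBBBB
After op 3 paint(2,0,W):
BBBRB
WWWRB
WWWRB
BBBBB
BBBBB
BBBBB
After op 4 paint(2,0,W):
BBBRB
WWWRB
WWWRB
BBBBB
BBBBB
BBBBB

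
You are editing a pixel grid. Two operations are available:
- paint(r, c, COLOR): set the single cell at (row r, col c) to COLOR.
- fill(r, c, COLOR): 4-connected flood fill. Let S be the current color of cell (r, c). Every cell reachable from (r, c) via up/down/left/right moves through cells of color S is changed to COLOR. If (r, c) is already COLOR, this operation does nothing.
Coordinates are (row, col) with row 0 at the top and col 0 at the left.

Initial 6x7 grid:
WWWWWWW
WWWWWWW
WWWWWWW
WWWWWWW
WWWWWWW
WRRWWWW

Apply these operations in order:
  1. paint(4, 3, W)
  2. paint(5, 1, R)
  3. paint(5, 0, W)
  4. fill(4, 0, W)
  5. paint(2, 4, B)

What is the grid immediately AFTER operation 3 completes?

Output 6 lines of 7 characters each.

After op 1 paint(4,3,W):
WWWWWWW
WWWWWWW
WWWWWWW
WWWWWWW
WWWWWWW
WRRWWWW
After op 2 paint(5,1,R):
WWWWWWW
WWWWWWW
WWWWWWW
WWWWWWW
WWWWWWW
WRRWWWW
After op 3 paint(5,0,W):
WWWWWWW
WWWWWWW
WWWWWWW
WWWWWWW
WWWWWWW
WRRWWWW

Answer: WWWWWWW
WWWWWWW
WWWWWWW
WWWWWWW
WWWWWWW
WRRWWWW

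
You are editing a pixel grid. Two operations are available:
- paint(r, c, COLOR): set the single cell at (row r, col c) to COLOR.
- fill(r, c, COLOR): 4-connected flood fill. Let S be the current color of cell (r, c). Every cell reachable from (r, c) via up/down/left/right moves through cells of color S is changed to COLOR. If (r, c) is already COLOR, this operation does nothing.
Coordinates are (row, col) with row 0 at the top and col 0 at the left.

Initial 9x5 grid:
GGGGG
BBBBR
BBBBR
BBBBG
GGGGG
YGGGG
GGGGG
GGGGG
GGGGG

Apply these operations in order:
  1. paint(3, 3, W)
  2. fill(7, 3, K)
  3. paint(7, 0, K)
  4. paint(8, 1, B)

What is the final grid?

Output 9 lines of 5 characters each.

Answer: GGGGG
BBBBR
BBBBR
BBBWK
KKKKK
YKKKK
KKKKK
KKKKK
KBKKK

Derivation:
After op 1 paint(3,3,W):
GGGGG
BBBBR
BBBBR
BBBWG
GGGGG
YGGGG
GGGGG
GGGGG
GGGGG
After op 2 fill(7,3,K) [25 cells changed]:
GGGGG
BBBBR
BBBBR
BBBWK
KKKKK
YKKKK
KKKKK
KKKKK
KKKKK
After op 3 paint(7,0,K):
GGGGG
BBBBR
BBBBR
BBBWK
KKKKK
YKKKK
KKKKK
KKKKK
KKKKK
After op 4 paint(8,1,B):
GGGGG
BBBBR
BBBBR
BBBWK
KKKKK
YKKKK
KKKKK
KKKKK
KBKKK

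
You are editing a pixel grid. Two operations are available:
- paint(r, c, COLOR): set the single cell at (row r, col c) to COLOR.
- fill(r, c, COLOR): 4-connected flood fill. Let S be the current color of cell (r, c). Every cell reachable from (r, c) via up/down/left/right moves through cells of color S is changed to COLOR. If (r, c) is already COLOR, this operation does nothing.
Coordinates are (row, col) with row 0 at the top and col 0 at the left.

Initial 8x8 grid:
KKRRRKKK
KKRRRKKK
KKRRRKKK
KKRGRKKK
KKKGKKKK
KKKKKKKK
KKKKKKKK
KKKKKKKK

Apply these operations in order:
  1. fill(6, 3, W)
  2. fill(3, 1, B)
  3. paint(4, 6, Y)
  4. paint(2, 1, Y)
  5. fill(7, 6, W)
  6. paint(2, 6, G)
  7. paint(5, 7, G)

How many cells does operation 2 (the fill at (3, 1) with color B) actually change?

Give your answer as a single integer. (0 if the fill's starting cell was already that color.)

After op 1 fill(6,3,W) [51 cells changed]:
WWRRRWWW
WWRRRWWW
WWRRRWWW
WWRGRWWW
WWWGWWWW
WWWWWWWW
WWWWWWWW
WWWWWWWW
After op 2 fill(3,1,B) [51 cells changed]:
BBRRRBBB
BBRRRBBB
BBRRRBBB
BBRGRBBB
BBBGBBBB
BBBBBBBB
BBBBBBBB
BBBBBBBB

Answer: 51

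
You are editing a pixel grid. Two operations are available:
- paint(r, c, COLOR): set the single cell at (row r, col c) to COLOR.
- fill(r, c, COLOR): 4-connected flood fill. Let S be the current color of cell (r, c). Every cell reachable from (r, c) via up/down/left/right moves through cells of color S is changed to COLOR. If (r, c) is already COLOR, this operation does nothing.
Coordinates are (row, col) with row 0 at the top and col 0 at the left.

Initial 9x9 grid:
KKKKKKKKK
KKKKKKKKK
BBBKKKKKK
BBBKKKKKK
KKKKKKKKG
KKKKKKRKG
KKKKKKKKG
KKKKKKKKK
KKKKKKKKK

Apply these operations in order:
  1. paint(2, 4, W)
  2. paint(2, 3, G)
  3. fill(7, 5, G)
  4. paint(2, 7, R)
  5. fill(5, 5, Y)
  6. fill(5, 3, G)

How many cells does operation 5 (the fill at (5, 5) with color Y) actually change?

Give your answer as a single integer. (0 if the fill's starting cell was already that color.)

Answer: 72

Derivation:
After op 1 paint(2,4,W):
KKKKKKKKK
KKKKKKKKK
BBBKWKKKK
BBBKKKKKK
KKKKKKKKG
KKKKKKRKG
KKKKKKKKG
KKKKKKKKK
KKKKKKKKK
After op 2 paint(2,3,G):
KKKKKKKKK
KKKKKKKKK
BBBGWKKKK
BBBKKKKKK
KKKKKKKKG
KKKKKKRKG
KKKKKKKKG
KKKKKKKKK
KKKKKKKKK
After op 3 fill(7,5,G) [69 cells changed]:
GGGGGGGGG
GGGGGGGGG
BBBGWGGGG
BBBGGGGGG
GGGGGGGGG
GGGGGGRGG
GGGGGGGGG
GGGGGGGGG
GGGGGGGGG
After op 4 paint(2,7,R):
GGGGGGGGG
GGGGGGGGG
BBBGWGGRG
BBBGGGGGG
GGGGGGGGG
GGGGGGRGG
GGGGGGGGG
GGGGGGGGG
GGGGGGGGG
After op 5 fill(5,5,Y) [72 cells changed]:
YYYYYYYYY
YYYYYYYYY
BBBYWYYRY
BBBYYYYYY
YYYYYYYYY
YYYYYYRYY
YYYYYYYYY
YYYYYYYYY
YYYYYYYYY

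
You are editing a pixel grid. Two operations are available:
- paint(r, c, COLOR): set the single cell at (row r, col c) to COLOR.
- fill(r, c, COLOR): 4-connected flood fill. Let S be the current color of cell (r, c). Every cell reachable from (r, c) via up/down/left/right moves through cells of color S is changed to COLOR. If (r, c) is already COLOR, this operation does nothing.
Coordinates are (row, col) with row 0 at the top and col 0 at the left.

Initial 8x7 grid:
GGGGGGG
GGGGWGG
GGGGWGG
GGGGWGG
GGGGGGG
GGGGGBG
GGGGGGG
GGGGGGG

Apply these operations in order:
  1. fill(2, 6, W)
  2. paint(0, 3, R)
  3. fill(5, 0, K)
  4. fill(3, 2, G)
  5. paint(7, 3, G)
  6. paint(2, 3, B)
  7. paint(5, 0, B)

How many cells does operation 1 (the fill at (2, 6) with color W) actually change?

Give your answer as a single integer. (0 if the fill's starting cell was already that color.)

Answer: 52

Derivation:
After op 1 fill(2,6,W) [52 cells changed]:
WWWWWWW
WWWWWWW
WWWWWWW
WWWWWWW
WWWWWWW
WWWWWBW
WWWWWWW
WWWWWWW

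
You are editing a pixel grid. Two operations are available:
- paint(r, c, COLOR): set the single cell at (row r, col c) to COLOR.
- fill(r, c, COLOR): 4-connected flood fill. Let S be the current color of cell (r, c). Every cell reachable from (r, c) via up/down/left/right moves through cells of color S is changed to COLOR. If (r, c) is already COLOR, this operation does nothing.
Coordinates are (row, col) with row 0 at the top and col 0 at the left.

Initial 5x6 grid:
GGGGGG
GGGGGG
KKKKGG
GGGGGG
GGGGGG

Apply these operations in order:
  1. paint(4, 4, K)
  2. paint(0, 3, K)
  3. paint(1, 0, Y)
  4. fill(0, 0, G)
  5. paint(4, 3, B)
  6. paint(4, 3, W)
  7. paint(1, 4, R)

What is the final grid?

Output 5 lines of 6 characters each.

Answer: GGGKGG
YGGGRG
KKKKGG
GGGGGG
GGGWKG

Derivation:
After op 1 paint(4,4,K):
GGGGGG
GGGGGG
KKKKGG
GGGGGG
GGGGKG
After op 2 paint(0,3,K):
GGGKGG
GGGGGG
KKKKGG
GGGGGG
GGGGKG
After op 3 paint(1,0,Y):
GGGKGG
YGGGGG
KKKKGG
GGGGGG
GGGGKG
After op 4 fill(0,0,G) [0 cells changed]:
GGGKGG
YGGGGG
KKKKGG
GGGGGG
GGGGKG
After op 5 paint(4,3,B):
GGGKGG
YGGGGG
KKKKGG
GGGGGG
GGGBKG
After op 6 paint(4,3,W):
GGGKGG
YGGGGG
KKKKGG
GGGGGG
GGGWKG
After op 7 paint(1,4,R):
GGGKGG
YGGGRG
KKKKGG
GGGGGG
GGGWKG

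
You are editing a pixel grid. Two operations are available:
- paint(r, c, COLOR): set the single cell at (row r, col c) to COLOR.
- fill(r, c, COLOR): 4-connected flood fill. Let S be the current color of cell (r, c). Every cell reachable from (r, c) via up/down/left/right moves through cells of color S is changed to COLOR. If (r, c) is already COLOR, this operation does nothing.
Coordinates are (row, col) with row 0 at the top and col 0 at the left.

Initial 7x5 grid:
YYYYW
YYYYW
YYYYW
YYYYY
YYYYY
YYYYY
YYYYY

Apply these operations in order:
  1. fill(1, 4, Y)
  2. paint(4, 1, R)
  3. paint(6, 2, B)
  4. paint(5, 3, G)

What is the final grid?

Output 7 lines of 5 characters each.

After op 1 fill(1,4,Y) [3 cells changed]:
YYYYY
YYYYY
YYYYY
YYYYY
YYYYY
YYYYY
YYYYY
After op 2 paint(4,1,R):
YYYYY
YYYYY
YYYYY
YYYYY
YRYYY
YYYYY
YYYYY
After op 3 paint(6,2,B):
YYYYY
YYYYY
YYYYY
YYYYY
YRYYY
YYYYY
YYBYY
After op 4 paint(5,3,G):
YYYYY
YYYYY
YYYYY
YYYYY
YRYYY
YYYGY
YYBYY

Answer: YYYYY
YYYYY
YYYYY
YYYYY
YRYYY
YYYGY
YYBYY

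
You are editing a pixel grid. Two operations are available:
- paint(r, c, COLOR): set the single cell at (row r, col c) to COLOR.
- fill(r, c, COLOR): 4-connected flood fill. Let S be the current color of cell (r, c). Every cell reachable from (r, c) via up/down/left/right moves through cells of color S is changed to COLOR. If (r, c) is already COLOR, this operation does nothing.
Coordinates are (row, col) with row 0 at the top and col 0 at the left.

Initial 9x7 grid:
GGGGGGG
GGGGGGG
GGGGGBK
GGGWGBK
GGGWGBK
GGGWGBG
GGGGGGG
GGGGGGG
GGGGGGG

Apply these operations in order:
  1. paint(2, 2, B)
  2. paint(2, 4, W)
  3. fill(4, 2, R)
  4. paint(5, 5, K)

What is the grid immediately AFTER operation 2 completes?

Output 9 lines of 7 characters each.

After op 1 paint(2,2,B):
GGGGGGG
GGGGGGG
GGBGGBK
GGGWGBK
GGGWGBK
GGGWGBG
GGGGGGG
GGGGGGG
GGGGGGG
After op 2 paint(2,4,W):
GGGGGGG
GGGGGGG
GGBGWBK
GGGWGBK
GGGWGBK
GGGWGBG
GGGGGGG
GGGGGGG
GGGGGGG

Answer: GGGGGGG
GGGGGGG
GGBGWBK
GGGWGBK
GGGWGBK
GGGWGBG
GGGGGGG
GGGGGGG
GGGGGGG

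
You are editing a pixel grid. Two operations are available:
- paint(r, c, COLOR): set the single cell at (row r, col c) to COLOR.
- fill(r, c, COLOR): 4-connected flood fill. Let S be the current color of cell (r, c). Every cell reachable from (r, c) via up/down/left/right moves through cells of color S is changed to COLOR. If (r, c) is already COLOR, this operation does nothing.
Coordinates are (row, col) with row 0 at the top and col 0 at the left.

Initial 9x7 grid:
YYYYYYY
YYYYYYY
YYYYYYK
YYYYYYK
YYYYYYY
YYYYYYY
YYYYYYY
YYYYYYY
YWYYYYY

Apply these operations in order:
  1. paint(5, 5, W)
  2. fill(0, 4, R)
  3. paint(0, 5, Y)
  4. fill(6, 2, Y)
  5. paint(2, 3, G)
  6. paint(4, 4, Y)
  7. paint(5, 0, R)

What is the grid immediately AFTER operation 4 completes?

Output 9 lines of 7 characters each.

After op 1 paint(5,5,W):
YYYYYYY
YYYYYYY
YYYYYYK
YYYYYYK
YYYYYYY
YYYYYWY
YYYYYYY
YYYYYYY
YWYYYYY
After op 2 fill(0,4,R) [59 cells changed]:
RRRRRRR
RRRRRRR
RRRRRRK
RRRRRRK
RRRRRRR
RRRRRWR
RRRRRRR
RRRRRRR
RWRRRRR
After op 3 paint(0,5,Y):
RRRRRYR
RRRRRRR
RRRRRRK
RRRRRRK
RRRRRRR
RRRRRWR
RRRRRRR
RRRRRRR
RWRRRRR
After op 4 fill(6,2,Y) [58 cells changed]:
YYYYYYY
YYYYYYY
YYYYYYK
YYYYYYK
YYYYYYY
YYYYYWY
YYYYYYY
YYYYYYY
YWYYYYY

Answer: YYYYYYY
YYYYYYY
YYYYYYK
YYYYYYK
YYYYYYY
YYYYYWY
YYYYYYY
YYYYYYY
YWYYYYY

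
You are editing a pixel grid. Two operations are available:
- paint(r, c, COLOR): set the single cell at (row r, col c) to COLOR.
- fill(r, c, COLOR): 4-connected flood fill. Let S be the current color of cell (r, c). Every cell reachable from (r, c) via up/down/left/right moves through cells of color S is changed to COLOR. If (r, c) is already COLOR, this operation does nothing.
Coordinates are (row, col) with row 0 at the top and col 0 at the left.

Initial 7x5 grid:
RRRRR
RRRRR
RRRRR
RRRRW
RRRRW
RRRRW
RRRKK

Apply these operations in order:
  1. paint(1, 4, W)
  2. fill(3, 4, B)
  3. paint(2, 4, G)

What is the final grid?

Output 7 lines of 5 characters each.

After op 1 paint(1,4,W):
RRRRR
RRRRW
RRRRR
RRRRW
RRRRW
RRRRW
RRRKK
After op 2 fill(3,4,B) [3 cells changed]:
RRRRR
RRRRW
RRRRR
RRRRB
RRRRB
RRRRB
RRRKK
After op 3 paint(2,4,G):
RRRRR
RRRRW
RRRRG
RRRRB
RRRRB
RRRRB
RRRKK

Answer: RRRRR
RRRRW
RRRRG
RRRRB
RRRRB
RRRRB
RRRKK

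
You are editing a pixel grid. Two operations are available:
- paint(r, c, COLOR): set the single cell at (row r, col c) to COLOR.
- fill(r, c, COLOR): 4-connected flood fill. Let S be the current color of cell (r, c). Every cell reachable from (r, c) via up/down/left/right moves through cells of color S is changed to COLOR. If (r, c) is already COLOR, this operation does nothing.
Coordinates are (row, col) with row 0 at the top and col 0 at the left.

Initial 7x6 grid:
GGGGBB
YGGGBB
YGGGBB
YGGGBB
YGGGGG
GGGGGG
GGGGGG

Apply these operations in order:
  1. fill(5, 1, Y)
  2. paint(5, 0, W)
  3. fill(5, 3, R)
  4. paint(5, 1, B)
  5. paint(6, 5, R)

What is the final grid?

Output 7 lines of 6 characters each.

Answer: RRRRBB
RRRRBB
RRRRBB
RRRRBB
RRRRRR
WBRRRR
RRRRRR

Derivation:
After op 1 fill(5,1,Y) [30 cells changed]:
YYYYBB
YYYYBB
YYYYBB
YYYYBB
YYYYYY
YYYYYY
YYYYYY
After op 2 paint(5,0,W):
YYYYBB
YYYYBB
YYYYBB
YYYYBB
YYYYYY
WYYYYY
YYYYYY
After op 3 fill(5,3,R) [33 cells changed]:
RRRRBB
RRRRBB
RRRRBB
RRRRBB
RRRRRR
WRRRRR
RRRRRR
After op 4 paint(5,1,B):
RRRRBB
RRRRBB
RRRRBB
RRRRBB
RRRRRR
WBRRRR
RRRRRR
After op 5 paint(6,5,R):
RRRRBB
RRRRBB
RRRRBB
RRRRBB
RRRRRR
WBRRRR
RRRRRR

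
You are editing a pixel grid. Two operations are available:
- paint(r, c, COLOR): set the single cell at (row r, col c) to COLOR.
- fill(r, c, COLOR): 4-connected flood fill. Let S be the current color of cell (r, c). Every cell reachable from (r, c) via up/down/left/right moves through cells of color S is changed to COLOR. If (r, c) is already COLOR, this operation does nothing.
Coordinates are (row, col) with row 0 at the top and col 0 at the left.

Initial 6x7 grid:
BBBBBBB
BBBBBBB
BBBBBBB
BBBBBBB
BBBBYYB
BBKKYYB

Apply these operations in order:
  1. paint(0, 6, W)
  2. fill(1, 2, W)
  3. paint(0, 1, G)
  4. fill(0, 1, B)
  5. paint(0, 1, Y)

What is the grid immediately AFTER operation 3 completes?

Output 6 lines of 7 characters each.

Answer: WGWWWWW
WWWWWWW
WWWWWWW
WWWWWWW
WWWWYYW
WWKKYYW

Derivation:
After op 1 paint(0,6,W):
BBBBBBW
BBBBBBB
BBBBBBB
BBBBBBB
BBBBYYB
BBKKYYB
After op 2 fill(1,2,W) [35 cells changed]:
WWWWWWW
WWWWWWW
WWWWWWW
WWWWWWW
WWWWYYW
WWKKYYW
After op 3 paint(0,1,G):
WGWWWWW
WWWWWWW
WWWWWWW
WWWWWWW
WWWWYYW
WWKKYYW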